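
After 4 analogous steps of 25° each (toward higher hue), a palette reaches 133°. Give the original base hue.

33°

4 steps of 25° (toward higher hue) give a net shift of +100°.
Start = end − shift: 133 − 100 = 33°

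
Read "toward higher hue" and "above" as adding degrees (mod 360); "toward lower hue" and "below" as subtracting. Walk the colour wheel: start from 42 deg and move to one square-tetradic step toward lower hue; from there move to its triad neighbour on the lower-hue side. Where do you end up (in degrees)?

192°

42 − 90 = -48 → -48 + 360 = 312°   (square ↓)
312 − 120 = 192°   (triadic ↓)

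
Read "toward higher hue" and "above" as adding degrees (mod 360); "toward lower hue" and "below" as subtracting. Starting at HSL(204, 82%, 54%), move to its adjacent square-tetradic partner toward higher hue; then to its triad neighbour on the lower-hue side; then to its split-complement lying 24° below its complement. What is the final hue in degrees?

+90° (square ↑): 204 + 90 = 294°
−120° (triadic ↓): 294 − 120 = 174°
+156° (split-comp 24° ↓): 174 + 156 = 330°

330°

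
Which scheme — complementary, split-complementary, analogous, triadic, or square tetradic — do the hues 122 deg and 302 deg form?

complementary

Sort the hues: 122°, 302°.
Successive gaps around the wheel: 180°, 180°.
Two hues 180° apart are complementary.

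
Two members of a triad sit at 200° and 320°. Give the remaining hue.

A triad spaces three hues 120° apart.
The full set is {80°, 200°, 320°}.

80°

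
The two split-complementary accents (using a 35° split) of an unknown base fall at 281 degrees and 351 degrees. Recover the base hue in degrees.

136°

The accents sit 35° either side of the complement, so the complement is their short-arc midpoint on the wheel.
Short-arc midpoint of 281° and 351°: 316°.
Base is 180° from the complement: 316 − 180 = 136°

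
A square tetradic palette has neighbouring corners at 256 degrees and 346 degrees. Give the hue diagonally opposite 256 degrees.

A square tetradic scheme places four hues 90° apart; opposite corners are 180° apart.
256 + 180 = 436 → 436 − 360 = 76°

76°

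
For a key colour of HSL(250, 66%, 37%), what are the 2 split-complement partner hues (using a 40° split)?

30° and 110°

Complement of 250°: 250 + 180 = 430 → 430 − 360 = 70°
70 − 40 = 30°
70 + 40 = 110°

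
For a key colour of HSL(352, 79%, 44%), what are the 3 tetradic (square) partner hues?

82°, 172°, and 262°

A square tetradic scheme places four hues every 90°.
352 + 90 = 442 → 442 − 360 = 82°
352 + 180 = 532 → 532 − 360 = 172°
352 + 270 = 622 → 622 − 360 = 262°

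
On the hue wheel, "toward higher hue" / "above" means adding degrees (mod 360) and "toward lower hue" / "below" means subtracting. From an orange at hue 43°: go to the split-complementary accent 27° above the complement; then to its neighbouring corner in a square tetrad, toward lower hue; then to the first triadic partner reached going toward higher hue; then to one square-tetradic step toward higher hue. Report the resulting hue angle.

43 + 207 = 250°   (split-comp 27° ↑)
250 − 90 = 160°   (square ↓)
160 + 120 = 280°   (triadic ↑)
280 + 90 = 370 → 370 − 360 = 10°   (square ↑)

10°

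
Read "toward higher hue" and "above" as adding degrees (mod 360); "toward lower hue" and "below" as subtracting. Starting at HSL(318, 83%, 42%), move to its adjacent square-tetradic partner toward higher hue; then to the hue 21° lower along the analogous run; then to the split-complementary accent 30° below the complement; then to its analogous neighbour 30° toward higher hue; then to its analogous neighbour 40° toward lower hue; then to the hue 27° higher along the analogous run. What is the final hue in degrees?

194°

318 + 90 = 408 → 408 − 360 = 48°   (square ↑)
48 − 21 = 27°   (analog 21° ↓)
27 + 150 = 177°   (split-comp 30° ↓)
177 + 30 = 207°   (analog 30° ↑)
207 − 40 = 167°   (analog 40° ↓)
167 + 27 = 194°   (analog 27° ↑)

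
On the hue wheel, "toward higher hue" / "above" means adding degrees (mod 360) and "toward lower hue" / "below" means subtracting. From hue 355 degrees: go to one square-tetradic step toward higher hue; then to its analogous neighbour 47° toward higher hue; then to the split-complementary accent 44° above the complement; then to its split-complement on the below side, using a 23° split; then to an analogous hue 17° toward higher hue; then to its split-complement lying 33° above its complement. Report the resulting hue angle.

23°

+90° (square ↑): 355 + 90 = 445 → 445 − 360 = 85°
+47° (analog 47° ↑): 85 + 47 = 132°
+224° (split-comp 44° ↑): 132 + 224 = 356°
+157° (split-comp 23° ↓): 356 + 157 = 513 → 513 − 360 = 153°
+17° (analog 17° ↑): 153 + 17 = 170°
+213° (split-comp 33° ↑): 170 + 213 = 383 → 383 − 360 = 23°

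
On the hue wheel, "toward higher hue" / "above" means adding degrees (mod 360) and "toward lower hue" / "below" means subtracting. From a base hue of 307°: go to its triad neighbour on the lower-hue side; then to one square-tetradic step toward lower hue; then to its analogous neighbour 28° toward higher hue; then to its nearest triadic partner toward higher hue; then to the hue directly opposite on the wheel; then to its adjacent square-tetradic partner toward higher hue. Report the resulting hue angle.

triadic ↓ −120°: 307 − 120 = 187°
square ↓ −90°: 187 − 90 = 97°
analog 28° ↑ +28°: 97 + 28 = 125°
triadic ↑ +120°: 125 + 120 = 245°
complement +180°: 245 + 180 = 425 → 425 − 360 = 65°
square ↑ +90°: 65 + 90 = 155°

155°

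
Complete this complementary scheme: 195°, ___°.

The complement sits 180° across the wheel.
The full set through 195° is {15°, 195°}.
Given {195°}, the missing hue is 15°.

15°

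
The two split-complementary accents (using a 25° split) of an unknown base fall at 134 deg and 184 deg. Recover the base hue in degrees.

The accents sit 25° either side of the complement, so the complement is their short-arc midpoint on the wheel.
Short-arc midpoint of 134° and 184°: 159°.
Base is 180° from the complement: 159 − 180 = -21 → -21 + 360 = 339°

339°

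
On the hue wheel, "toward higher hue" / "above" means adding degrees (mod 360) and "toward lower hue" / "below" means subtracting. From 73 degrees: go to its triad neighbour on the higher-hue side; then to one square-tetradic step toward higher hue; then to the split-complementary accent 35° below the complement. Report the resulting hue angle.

73 + 120 = 193°   (triadic ↑)
193 + 90 = 283°   (square ↑)
283 + 145 = 428 → 428 − 360 = 68°   (split-comp 35° ↓)

68°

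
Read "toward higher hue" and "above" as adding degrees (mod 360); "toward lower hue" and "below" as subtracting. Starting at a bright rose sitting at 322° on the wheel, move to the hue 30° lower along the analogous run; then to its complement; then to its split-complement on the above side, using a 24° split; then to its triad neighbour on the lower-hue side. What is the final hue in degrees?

322 − 30 = 292°   (analog 30° ↓)
292 + 180 = 472 → 472 − 360 = 112°   (complement)
112 + 204 = 316°   (split-comp 24° ↑)
316 − 120 = 196°   (triadic ↓)

196°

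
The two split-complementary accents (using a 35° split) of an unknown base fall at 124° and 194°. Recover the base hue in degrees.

The accents sit 35° either side of the complement, so the complement is their short-arc midpoint on the wheel.
Short-arc midpoint of 124° and 194°: 159°.
Base is 180° from the complement: 159 − 180 = -21 → -21 + 360 = 339°

339°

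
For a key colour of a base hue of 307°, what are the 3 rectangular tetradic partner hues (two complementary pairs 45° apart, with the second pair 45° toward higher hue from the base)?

A rectangular tetradic uses two complementary pairs 45° apart: offsets 0°, 45°, 180°, 225°.
307 + 45 = 352°
307 + 180 = 487 → 487 − 360 = 127°
307 + 225 = 532 → 532 − 360 = 172°

352°, 127° and 172°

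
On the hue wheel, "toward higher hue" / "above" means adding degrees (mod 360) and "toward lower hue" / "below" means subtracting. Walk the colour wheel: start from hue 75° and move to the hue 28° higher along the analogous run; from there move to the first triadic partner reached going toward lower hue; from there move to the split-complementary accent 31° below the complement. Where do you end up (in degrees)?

+28° (analog 28° ↑): 75 + 28 = 103°
−120° (triadic ↓): 103 − 120 = -17 → -17 + 360 = 343°
+149° (split-comp 31° ↓): 343 + 149 = 492 → 492 − 360 = 132°

132°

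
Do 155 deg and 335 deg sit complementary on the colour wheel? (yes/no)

yes

Angular distance: |155 − 335| = 180 = 180°.
Complementary requires 180°.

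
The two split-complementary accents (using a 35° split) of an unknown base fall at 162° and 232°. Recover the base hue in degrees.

The accents sit 35° either side of the complement, so the complement is their short-arc midpoint on the wheel.
Short-arc midpoint of 162° and 232°: 197°.
Base is 180° from the complement: 197 − 180 = 17°

17°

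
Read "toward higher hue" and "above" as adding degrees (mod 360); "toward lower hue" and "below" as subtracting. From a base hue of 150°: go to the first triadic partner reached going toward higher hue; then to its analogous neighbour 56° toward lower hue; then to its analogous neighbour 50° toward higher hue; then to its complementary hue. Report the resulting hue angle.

triadic ↑ +120°: 150 + 120 = 270°
analog 56° ↓ −56°: 270 − 56 = 214°
analog 50° ↑ +50°: 214 + 50 = 264°
complement +180°: 264 + 180 = 444 → 444 − 360 = 84°

84°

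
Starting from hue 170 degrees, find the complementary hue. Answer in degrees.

350°

The complement sits 180° across the wheel.
170 + 180 = 350°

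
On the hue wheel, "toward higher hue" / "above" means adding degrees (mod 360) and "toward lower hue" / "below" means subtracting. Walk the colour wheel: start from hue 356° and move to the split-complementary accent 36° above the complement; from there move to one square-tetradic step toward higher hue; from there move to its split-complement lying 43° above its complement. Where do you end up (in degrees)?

356 + 216 = 572 → 572 − 360 = 212°   (split-comp 36° ↑)
212 + 90 = 302°   (square ↑)
302 + 223 = 525 → 525 − 360 = 165°   (split-comp 43° ↑)

165°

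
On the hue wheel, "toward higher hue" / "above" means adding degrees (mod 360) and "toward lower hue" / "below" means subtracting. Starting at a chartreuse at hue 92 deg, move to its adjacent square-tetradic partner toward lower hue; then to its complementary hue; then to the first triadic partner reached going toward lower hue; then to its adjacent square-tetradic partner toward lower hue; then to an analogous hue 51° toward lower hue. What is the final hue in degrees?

92 − 90 = 2°   (square ↓)
2 + 180 = 182°   (complement)
182 − 120 = 62°   (triadic ↓)
62 − 90 = -28 → -28 + 360 = 332°   (square ↓)
332 − 51 = 281°   (analog 51° ↓)

281°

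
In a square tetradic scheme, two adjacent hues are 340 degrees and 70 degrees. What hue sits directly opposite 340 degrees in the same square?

A square tetradic scheme places four hues 90° apart; opposite corners are 180° apart.
340 + 180 = 520 → 520 − 360 = 160°

160°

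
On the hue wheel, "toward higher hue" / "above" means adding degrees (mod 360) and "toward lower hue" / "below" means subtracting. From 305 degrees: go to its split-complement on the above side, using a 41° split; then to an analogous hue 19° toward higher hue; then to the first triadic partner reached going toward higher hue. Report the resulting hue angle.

305°

split-comp 41° ↑ +221°: 305 + 221 = 526 → 526 − 360 = 166°
analog 19° ↑ +19°: 166 + 19 = 185°
triadic ↑ +120°: 185 + 120 = 305°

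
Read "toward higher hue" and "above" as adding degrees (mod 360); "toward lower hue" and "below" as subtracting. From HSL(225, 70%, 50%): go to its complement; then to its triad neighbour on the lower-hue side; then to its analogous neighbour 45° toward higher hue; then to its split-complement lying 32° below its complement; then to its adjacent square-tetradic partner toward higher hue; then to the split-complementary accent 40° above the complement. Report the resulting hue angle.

68°

+180° (complement): 225 + 180 = 405 → 405 − 360 = 45°
−120° (triadic ↓): 45 − 120 = -75 → -75 + 360 = 285°
+45° (analog 45° ↑): 285 + 45 = 330°
+148° (split-comp 32° ↓): 330 + 148 = 478 → 478 − 360 = 118°
+90° (square ↑): 118 + 90 = 208°
+220° (split-comp 40° ↑): 208 + 220 = 428 → 428 − 360 = 68°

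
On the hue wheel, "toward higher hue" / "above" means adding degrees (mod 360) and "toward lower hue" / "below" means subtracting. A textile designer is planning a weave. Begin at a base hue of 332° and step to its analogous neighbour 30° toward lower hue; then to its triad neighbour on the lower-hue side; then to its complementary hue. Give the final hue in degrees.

analog 30° ↓ −30°: 332 − 30 = 302°
triadic ↓ −120°: 302 − 120 = 182°
complement +180°: 182 + 180 = 362 → 362 − 360 = 2°

2°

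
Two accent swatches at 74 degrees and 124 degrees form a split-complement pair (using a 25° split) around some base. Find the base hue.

279°

The accents sit 25° either side of the complement, so the complement is their short-arc midpoint on the wheel.
Short-arc midpoint of 74° and 124°: 99°.
Base is 180° from the complement: 99 − 180 = -81 → -81 + 360 = 279°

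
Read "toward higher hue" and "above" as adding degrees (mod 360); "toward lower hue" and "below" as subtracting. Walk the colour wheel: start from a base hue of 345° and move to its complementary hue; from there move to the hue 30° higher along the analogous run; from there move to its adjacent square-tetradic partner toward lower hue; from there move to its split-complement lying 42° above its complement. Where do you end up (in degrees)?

327°

+180° (complement): 345 + 180 = 525 → 525 − 360 = 165°
+30° (analog 30° ↑): 165 + 30 = 195°
−90° (square ↓): 195 − 90 = 105°
+222° (split-comp 42° ↑): 105 + 222 = 327°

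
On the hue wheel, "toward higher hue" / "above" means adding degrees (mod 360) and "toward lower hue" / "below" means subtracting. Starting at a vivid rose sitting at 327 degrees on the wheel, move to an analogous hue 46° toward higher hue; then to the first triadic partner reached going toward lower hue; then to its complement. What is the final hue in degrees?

analog 46° ↑ +46°: 327 + 46 = 373 → 373 − 360 = 13°
triadic ↓ −120°: 13 − 120 = -107 → -107 + 360 = 253°
complement +180°: 253 + 180 = 433 → 433 − 360 = 73°

73°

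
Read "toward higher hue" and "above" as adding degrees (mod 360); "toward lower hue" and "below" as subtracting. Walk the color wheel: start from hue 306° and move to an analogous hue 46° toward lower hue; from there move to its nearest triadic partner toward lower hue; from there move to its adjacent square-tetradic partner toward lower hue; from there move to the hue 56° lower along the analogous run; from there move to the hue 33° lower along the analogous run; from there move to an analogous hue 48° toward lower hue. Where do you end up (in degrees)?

306 − 46 = 260°   (analog 46° ↓)
260 − 120 = 140°   (triadic ↓)
140 − 90 = 50°   (square ↓)
50 − 56 = -6 → -6 + 360 = 354°   (analog 56° ↓)
354 − 33 = 321°   (analog 33° ↓)
321 − 48 = 273°   (analog 48° ↓)

273°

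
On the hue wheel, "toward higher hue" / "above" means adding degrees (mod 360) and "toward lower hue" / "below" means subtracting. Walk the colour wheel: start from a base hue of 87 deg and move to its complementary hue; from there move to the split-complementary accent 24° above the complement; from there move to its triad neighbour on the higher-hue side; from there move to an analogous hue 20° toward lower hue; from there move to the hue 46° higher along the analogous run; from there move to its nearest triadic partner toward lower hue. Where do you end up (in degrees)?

137°

complement +180°: 87 + 180 = 267°
split-comp 24° ↑ +204°: 267 + 204 = 471 → 471 − 360 = 111°
triadic ↑ +120°: 111 + 120 = 231°
analog 20° ↓ −20°: 231 − 20 = 211°
analog 46° ↑ +46°: 211 + 46 = 257°
triadic ↓ −120°: 257 − 120 = 137°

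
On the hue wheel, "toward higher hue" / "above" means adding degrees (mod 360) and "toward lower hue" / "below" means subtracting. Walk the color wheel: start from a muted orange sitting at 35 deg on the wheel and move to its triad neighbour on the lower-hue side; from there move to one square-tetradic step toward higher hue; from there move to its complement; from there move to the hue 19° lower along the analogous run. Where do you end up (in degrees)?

triadic ↓ −120°: 35 − 120 = -85 → -85 + 360 = 275°
square ↑ +90°: 275 + 90 = 365 → 365 − 360 = 5°
complement +180°: 5 + 180 = 185°
analog 19° ↓ −19°: 185 − 19 = 166°

166°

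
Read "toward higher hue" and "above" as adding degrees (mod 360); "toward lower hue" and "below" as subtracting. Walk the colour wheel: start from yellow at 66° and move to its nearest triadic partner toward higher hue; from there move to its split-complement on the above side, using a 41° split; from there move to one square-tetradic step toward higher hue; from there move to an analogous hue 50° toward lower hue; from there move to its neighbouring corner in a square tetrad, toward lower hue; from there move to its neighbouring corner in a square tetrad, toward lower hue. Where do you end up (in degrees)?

267°

triadic ↑ +120°: 66 + 120 = 186°
split-comp 41° ↑ +221°: 186 + 221 = 407 → 407 − 360 = 47°
square ↑ +90°: 47 + 90 = 137°
analog 50° ↓ −50°: 137 − 50 = 87°
square ↓ −90°: 87 − 90 = -3 → -3 + 360 = 357°
square ↓ −90°: 357 − 90 = 267°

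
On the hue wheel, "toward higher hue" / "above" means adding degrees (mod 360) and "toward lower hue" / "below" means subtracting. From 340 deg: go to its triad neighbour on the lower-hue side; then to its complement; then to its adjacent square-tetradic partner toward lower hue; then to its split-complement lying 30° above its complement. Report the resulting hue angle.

−120° (triadic ↓): 340 − 120 = 220°
+180° (complement): 220 + 180 = 400 → 400 − 360 = 40°
−90° (square ↓): 40 − 90 = -50 → -50 + 360 = 310°
+210° (split-comp 30° ↑): 310 + 210 = 520 → 520 − 360 = 160°

160°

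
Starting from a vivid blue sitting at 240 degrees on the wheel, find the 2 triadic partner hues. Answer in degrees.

240 + 120 = 360 → 360 − 360 = 0°
240 + 240 = 480 → 480 − 360 = 120°

0° and 120°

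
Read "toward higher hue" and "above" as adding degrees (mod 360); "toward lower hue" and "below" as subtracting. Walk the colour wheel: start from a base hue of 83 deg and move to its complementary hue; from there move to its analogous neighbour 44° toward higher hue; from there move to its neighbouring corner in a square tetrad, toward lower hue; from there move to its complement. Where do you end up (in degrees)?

complement +180°: 83 + 180 = 263°
analog 44° ↑ +44°: 263 + 44 = 307°
square ↓ −90°: 307 − 90 = 217°
complement +180°: 217 + 180 = 397 → 397 − 360 = 37°

37°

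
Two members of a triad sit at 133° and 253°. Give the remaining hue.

A triad spaces three hues 120° apart.
The full set is {13°, 133°, 253°}.

13°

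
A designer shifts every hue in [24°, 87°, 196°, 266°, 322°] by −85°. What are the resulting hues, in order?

24 − 85 = -61 → -61 + 360 = 299°
87 − 85 = 2°
196 − 85 = 111°
266 − 85 = 181°
322 − 85 = 237°

299°, 2°, 111°, 181°, 237°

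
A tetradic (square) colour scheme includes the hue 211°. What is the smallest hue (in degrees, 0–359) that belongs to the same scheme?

A square tetradic scheme places four hues every 90°.
The full set through 211° is {31°, 121°, 211°, 301°}.

31°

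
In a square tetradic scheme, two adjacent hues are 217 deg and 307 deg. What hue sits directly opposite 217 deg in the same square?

A square tetradic scheme places four hues 90° apart; opposite corners are 180° apart.
217 + 180 = 397 → 397 − 360 = 37°

37°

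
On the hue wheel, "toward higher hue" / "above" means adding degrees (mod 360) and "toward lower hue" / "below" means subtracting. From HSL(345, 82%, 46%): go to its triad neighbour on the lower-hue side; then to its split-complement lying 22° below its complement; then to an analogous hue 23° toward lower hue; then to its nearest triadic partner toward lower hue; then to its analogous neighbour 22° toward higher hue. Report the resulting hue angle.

262°

−120° (triadic ↓): 345 − 120 = 225°
+158° (split-comp 22° ↓): 225 + 158 = 383 → 383 − 360 = 23°
−23° (analog 23° ↓): 23 − 23 = 0°
−120° (triadic ↓): 0 − 120 = -120 → -120 + 360 = 240°
+22° (analog 22° ↑): 240 + 22 = 262°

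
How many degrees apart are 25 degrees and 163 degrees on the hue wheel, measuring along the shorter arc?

|25 − 163| = 138.
138 ≤ 180, so the shorter arc is 138°.

138°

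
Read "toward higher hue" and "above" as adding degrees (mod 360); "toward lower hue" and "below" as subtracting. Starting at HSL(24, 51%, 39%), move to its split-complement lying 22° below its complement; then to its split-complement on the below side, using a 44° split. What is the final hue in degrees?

+158° (split-comp 22° ↓): 24 + 158 = 182°
+136° (split-comp 44° ↓): 182 + 136 = 318°

318°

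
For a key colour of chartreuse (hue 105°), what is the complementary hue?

The complement sits 180° across the wheel.
105 + 180 = 285°

285°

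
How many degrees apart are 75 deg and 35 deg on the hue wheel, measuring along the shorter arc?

|75 − 35| = 40.
40 ≤ 180, so the shorter arc is 40°.

40°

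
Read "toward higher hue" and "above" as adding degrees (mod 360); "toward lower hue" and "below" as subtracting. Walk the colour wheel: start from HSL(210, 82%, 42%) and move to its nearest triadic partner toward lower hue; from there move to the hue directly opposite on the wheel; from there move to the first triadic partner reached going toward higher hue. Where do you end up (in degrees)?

30°

−120° (triadic ↓): 210 − 120 = 90°
+180° (complement): 90 + 180 = 270°
+120° (triadic ↑): 270 + 120 = 390 → 390 − 360 = 30°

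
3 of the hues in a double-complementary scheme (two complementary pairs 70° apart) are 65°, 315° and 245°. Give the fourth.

135°

A rectangular tetradic uses two complementary pairs 70° apart: offsets 0°, 70°, 180°, 250°.
Among {65°, 245°, 315°}, 65° and 245° are a 180° pair.
The remaining hue 315° needs its own complement: 315 + 180 = 495 → 495 − 360 = 135°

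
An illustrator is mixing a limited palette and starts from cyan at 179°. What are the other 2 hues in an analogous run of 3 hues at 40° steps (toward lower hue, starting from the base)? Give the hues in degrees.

139° and 99°

Analogous hues sit every 40° along the wheel.
179 − 40 = 139°
179 − 80 = 99°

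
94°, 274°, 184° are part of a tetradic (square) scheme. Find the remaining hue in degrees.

A square tetradic scheme places four hues every 90°.
The full set through 94° is {4°, 94°, 184°, 274°}.
Given {94°, 184°, 274°}, the missing hue is 4°.

4°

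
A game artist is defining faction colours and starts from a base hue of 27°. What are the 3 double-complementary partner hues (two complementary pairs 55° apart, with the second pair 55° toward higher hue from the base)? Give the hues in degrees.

A rectangular tetradic uses two complementary pairs 55° apart: offsets 0°, 55°, 180°, 235°.
27 + 55 = 82°
27 + 180 = 207°
27 + 235 = 262°

82°, 207°, and 262°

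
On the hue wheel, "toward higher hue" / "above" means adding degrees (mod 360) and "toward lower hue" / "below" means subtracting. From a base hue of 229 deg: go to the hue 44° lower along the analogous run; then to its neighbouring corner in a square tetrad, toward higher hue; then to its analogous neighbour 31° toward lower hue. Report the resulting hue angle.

−44° (analog 44° ↓): 229 − 44 = 185°
+90° (square ↑): 185 + 90 = 275°
−31° (analog 31° ↓): 275 − 31 = 244°

244°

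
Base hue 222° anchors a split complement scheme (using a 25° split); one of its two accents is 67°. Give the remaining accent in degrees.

17°

Split-complementary hues sit 25° either side of the complement.
Complement of the base 222°: 222 + 180 = 402 → 402 − 360 = 42°
The given accent 67° is 25° one side of 42°; the other accent sits 25° the other side: 42 − 25 = 17°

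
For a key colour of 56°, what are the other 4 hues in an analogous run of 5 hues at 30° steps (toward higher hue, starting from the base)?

86°, 116°, 146° and 176°

56 + 30 = 86°
56 + 60 = 116°
56 + 90 = 146°
56 + 120 = 176°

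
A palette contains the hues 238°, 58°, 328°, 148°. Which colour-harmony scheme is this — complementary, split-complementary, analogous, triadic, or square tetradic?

square tetradic

Sort the hues: 58°, 148°, 238°, 328°.
Successive gaps around the wheel: 90°, 90°, 90°, 90°.
Four hues every 90° form a square tetradic scheme.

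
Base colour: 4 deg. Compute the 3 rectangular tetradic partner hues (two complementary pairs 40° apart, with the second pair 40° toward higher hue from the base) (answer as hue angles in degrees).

A rectangular tetradic uses two complementary pairs 40° apart: offsets 0°, 40°, 180°, 220°.
4 + 40 = 44°
4 + 180 = 184°
4 + 220 = 224°

44°, 184°, and 224°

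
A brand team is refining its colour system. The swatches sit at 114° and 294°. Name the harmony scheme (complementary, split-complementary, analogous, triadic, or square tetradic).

complementary

Sort the hues: 114°, 294°.
Successive gaps around the wheel: 180°, 180°.
Two hues 180° apart are complementary.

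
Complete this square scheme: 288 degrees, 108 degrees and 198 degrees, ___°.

18°

A square tetradic scheme places four hues every 90°.
The full set through 108° is {18°, 108°, 198°, 288°}.
Given {108°, 198°, 288°}, the missing hue is 18°.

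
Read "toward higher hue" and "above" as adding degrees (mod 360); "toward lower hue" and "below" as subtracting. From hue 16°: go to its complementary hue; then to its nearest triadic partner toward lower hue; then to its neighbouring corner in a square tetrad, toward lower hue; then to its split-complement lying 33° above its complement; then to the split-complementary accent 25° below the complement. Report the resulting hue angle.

16 + 180 = 196°   (complement)
196 − 120 = 76°   (triadic ↓)
76 − 90 = -14 → -14 + 360 = 346°   (square ↓)
346 + 213 = 559 → 559 − 360 = 199°   (split-comp 33° ↑)
199 + 155 = 354°   (split-comp 25° ↓)

354°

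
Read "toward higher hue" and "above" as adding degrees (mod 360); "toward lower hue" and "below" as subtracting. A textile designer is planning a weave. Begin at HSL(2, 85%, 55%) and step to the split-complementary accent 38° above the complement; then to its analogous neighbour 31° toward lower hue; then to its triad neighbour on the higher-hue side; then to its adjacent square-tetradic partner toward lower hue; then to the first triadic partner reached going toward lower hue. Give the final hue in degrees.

2 + 218 = 220°   (split-comp 38° ↑)
220 − 31 = 189°   (analog 31° ↓)
189 + 120 = 309°   (triadic ↑)
309 − 90 = 219°   (square ↓)
219 − 120 = 99°   (triadic ↓)

99°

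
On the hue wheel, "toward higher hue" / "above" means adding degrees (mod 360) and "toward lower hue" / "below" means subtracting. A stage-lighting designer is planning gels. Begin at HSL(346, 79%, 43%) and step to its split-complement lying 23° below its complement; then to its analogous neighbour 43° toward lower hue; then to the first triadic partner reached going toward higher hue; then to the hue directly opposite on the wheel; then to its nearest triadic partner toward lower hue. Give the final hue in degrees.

+157° (split-comp 23° ↓): 346 + 157 = 503 → 503 − 360 = 143°
−43° (analog 43° ↓): 143 − 43 = 100°
+120° (triadic ↑): 100 + 120 = 220°
+180° (complement): 220 + 180 = 400 → 400 − 360 = 40°
−120° (triadic ↓): 40 − 120 = -80 → -80 + 360 = 280°

280°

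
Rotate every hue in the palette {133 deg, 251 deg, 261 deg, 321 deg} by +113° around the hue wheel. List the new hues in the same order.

246°, 4°, 14°, 74°

133 + 113 = 246°
251 + 113 = 364 → 364 − 360 = 4°
261 + 113 = 374 → 374 − 360 = 14°
321 + 113 = 434 → 434 − 360 = 74°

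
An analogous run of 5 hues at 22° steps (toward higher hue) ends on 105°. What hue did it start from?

4 steps of 22° (toward higher hue) give a net shift of +88°.
Start = end − shift: 105 − 88 = 17°

17°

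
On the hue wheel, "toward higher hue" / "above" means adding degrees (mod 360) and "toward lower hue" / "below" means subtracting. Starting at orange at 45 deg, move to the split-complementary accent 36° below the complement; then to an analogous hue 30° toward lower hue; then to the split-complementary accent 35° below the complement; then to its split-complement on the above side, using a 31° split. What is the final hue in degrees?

155°

split-comp 36° ↓ +144°: 45 + 144 = 189°
analog 30° ↓ −30°: 189 − 30 = 159°
split-comp 35° ↓ +145°: 159 + 145 = 304°
split-comp 31° ↑ +211°: 304 + 211 = 515 → 515 − 360 = 155°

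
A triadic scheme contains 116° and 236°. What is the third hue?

A triad spaces three hues 120° apart.
The full set is {116°, 236°, 356°}.

356°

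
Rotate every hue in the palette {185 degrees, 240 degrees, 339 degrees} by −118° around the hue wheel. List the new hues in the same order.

67°, 122°, 221°

185 − 118 = 67°
240 − 118 = 122°
339 − 118 = 221°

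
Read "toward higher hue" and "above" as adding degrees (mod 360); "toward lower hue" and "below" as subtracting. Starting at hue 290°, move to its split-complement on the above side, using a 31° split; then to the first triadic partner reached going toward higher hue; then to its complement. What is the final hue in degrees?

+211° (split-comp 31° ↑): 290 + 211 = 501 → 501 − 360 = 141°
+120° (triadic ↑): 141 + 120 = 261°
+180° (complement): 261 + 180 = 441 → 441 − 360 = 81°

81°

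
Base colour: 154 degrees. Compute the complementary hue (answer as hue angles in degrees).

The complement sits 180° across the wheel.
154 + 180 = 334°

334°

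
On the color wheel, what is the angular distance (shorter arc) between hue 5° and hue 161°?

|5 − 161| = 156.
156 ≤ 180, so the shorter arc is 156°.

156°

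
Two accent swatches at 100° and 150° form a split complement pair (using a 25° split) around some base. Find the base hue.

The accents sit 25° either side of the complement, so the complement is their short-arc midpoint on the wheel.
Short-arc midpoint of 100° and 150°: 125°.
Base is 180° from the complement: 125 − 180 = -55 → -55 + 360 = 305°

305°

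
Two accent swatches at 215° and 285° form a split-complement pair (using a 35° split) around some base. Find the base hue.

The accents sit 35° either side of the complement, so the complement is their short-arc midpoint on the wheel.
Short-arc midpoint of 215° and 285°: 250°.
Base is 180° from the complement: 250 − 180 = 70°

70°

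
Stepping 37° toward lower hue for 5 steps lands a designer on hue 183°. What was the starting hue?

5 steps of 37° (toward lower hue) give a net shift of −185°.
Start = end − shift: 183 + 185 = 368 → 368 − 360 = 8°

8°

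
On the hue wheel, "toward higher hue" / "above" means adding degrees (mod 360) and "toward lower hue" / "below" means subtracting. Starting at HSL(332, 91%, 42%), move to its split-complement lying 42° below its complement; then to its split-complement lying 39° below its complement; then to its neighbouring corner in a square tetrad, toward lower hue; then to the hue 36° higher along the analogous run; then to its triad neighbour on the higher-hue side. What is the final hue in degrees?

+138° (split-comp 42° ↓): 332 + 138 = 470 → 470 − 360 = 110°
+141° (split-comp 39° ↓): 110 + 141 = 251°
−90° (square ↓): 251 − 90 = 161°
+36° (analog 36° ↑): 161 + 36 = 197°
+120° (triadic ↑): 197 + 120 = 317°

317°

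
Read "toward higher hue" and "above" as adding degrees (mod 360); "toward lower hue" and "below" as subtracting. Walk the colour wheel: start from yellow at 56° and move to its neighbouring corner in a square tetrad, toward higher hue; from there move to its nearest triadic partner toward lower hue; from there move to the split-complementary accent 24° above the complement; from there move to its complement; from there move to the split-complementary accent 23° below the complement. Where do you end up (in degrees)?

207°

56 + 90 = 146°   (square ↑)
146 − 120 = 26°   (triadic ↓)
26 + 204 = 230°   (split-comp 24° ↑)
230 + 180 = 410 → 410 − 360 = 50°   (complement)
50 + 157 = 207°   (split-comp 23° ↓)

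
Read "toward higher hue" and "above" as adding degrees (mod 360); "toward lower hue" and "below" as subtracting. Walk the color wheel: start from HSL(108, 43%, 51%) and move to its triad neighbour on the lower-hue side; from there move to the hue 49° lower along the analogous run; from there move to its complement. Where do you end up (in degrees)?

119°

−120° (triadic ↓): 108 − 120 = -12 → -12 + 360 = 348°
−49° (analog 49° ↓): 348 − 49 = 299°
+180° (complement): 299 + 180 = 479 → 479 − 360 = 119°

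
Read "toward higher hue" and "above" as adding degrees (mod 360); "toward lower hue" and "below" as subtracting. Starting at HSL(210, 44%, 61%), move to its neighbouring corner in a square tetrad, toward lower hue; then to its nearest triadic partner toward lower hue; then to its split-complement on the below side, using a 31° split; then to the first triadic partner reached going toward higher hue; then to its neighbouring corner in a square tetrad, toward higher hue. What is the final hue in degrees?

359°

210 − 90 = 120°   (square ↓)
120 − 120 = 0°   (triadic ↓)
0 + 149 = 149°   (split-comp 31° ↓)
149 + 120 = 269°   (triadic ↑)
269 + 90 = 359°   (square ↑)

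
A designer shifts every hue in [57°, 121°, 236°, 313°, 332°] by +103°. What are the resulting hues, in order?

160°, 224°, 339°, 56°, 75°

57 + 103 = 160°
121 + 103 = 224°
236 + 103 = 339°
313 + 103 = 416 → 416 − 360 = 56°
332 + 103 = 435 → 435 − 360 = 75°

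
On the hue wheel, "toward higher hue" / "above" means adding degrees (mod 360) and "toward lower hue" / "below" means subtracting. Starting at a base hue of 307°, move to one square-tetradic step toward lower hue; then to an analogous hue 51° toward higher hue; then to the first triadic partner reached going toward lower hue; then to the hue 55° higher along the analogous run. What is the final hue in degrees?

203°

−90° (square ↓): 307 − 90 = 217°
+51° (analog 51° ↑): 217 + 51 = 268°
−120° (triadic ↓): 268 − 120 = 148°
+55° (analog 55° ↑): 148 + 55 = 203°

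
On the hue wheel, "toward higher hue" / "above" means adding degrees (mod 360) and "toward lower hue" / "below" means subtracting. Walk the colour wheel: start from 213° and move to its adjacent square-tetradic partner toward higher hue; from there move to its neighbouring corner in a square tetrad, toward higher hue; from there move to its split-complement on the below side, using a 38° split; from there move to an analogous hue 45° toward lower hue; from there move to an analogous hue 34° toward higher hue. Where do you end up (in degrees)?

+90° (square ↑): 213 + 90 = 303°
+90° (square ↑): 303 + 90 = 393 → 393 − 360 = 33°
+142° (split-comp 38° ↓): 33 + 142 = 175°
−45° (analog 45° ↓): 175 − 45 = 130°
+34° (analog 34° ↑): 130 + 34 = 164°

164°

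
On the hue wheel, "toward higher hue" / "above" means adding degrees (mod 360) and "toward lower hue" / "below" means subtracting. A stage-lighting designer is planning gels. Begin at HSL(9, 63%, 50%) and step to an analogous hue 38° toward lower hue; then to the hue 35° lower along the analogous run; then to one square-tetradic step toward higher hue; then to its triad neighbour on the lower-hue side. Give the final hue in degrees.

analog 38° ↓ −38°: 9 − 38 = -29 → -29 + 360 = 331°
analog 35° ↓ −35°: 331 − 35 = 296°
square ↑ +90°: 296 + 90 = 386 → 386 − 360 = 26°
triadic ↓ −120°: 26 − 120 = -94 → -94 + 360 = 266°

266°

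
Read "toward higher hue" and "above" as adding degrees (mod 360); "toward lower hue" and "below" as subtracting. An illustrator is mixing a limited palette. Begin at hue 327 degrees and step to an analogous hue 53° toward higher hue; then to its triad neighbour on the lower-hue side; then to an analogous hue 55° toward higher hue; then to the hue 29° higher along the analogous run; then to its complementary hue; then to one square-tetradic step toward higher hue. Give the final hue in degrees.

analog 53° ↑ +53°: 327 + 53 = 380 → 380 − 360 = 20°
triadic ↓ −120°: 20 − 120 = -100 → -100 + 360 = 260°
analog 55° ↑ +55°: 260 + 55 = 315°
analog 29° ↑ +29°: 315 + 29 = 344°
complement +180°: 344 + 180 = 524 → 524 − 360 = 164°
square ↑ +90°: 164 + 90 = 254°

254°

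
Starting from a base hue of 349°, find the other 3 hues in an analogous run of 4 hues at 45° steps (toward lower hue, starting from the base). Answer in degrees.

Analogous hues sit every 45° along the wheel.
349 − 45 = 304°
349 − 90 = 259°
349 − 135 = 214°

304°, 259°, and 214°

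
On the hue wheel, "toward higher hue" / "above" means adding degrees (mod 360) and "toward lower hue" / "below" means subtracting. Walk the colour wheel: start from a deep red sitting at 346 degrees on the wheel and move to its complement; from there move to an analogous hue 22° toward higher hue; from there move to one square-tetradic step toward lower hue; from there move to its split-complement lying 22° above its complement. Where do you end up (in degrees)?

300°

complement +180°: 346 + 180 = 526 → 526 − 360 = 166°
analog 22° ↑ +22°: 166 + 22 = 188°
square ↓ −90°: 188 − 90 = 98°
split-comp 22° ↑ +202°: 98 + 202 = 300°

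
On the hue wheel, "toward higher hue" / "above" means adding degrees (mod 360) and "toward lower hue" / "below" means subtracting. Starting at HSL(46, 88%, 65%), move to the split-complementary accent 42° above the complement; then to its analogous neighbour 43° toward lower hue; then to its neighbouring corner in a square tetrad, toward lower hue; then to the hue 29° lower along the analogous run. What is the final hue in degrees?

split-comp 42° ↑ +222°: 46 + 222 = 268°
analog 43° ↓ −43°: 268 − 43 = 225°
square ↓ −90°: 225 − 90 = 135°
analog 29° ↓ −29°: 135 − 29 = 106°

106°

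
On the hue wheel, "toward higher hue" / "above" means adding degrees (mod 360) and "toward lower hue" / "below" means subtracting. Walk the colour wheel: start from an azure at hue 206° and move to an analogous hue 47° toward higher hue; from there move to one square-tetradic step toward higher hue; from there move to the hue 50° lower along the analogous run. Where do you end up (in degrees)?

293°

analog 47° ↑ +47°: 206 + 47 = 253°
square ↑ +90°: 253 + 90 = 343°
analog 50° ↓ −50°: 343 − 50 = 293°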